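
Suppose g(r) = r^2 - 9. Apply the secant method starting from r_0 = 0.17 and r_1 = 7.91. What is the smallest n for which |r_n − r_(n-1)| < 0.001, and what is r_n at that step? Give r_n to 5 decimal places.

n = 8, r_n = 3.00000

g(0.17) = -8.9711000, g(7.91) = 53.5681000
r_2 = 7.9100000 − 53.5681000·(7.7400000)/(62.5392000) = 1.2802847;  |Δ| = 6.6297153
g(1.2802847) = -7.3608712
r_3 = 1.2802847 − (-7.3608712)·(-6.6297153)/(-60.9289712) = 2.0812252;  |Δ| = 0.8009405
g(2.0812252) = -4.6685019
r_4 = 2.0812252 − (-4.6685019)·(0.8009405)/(2.6923694) = 3.4700362;  |Δ| = 1.3888110
g(3.4700362) = 3.0411510
r_5 = 3.4700362 − 3.0411510·(1.3888110)/(7.7096529) = 2.9222055;  |Δ| = 0.5478306
g(2.9222055) = -0.4607148
r_6 = 2.9222055 − (-0.4607148)·(-0.5478306)/(-3.5018658) = 2.9942796;  |Δ| = 0.0720741
g(2.9942796) = -0.0342897
r_7 = 2.9942796 − (-0.0342897)·(0.0720741)/(0.4264251) = 3.0000752;  |Δ| = 0.0057956
g(3.0000752) = 0.0004513
r_8 = 3.0000752 − 0.0004513·(0.0057956)/(0.0347410) = 2.9999999;  |Δ| = 0.0000753
|r_8 − r_7| = 0.0000753 < 0.001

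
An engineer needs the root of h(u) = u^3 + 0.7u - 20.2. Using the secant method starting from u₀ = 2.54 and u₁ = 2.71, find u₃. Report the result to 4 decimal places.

h(2.54) = -2.034936, h(2.71) = 1.599511
u₂ = 2.710000 − 1.599511·(2.710000 − 2.540000) / (1.599511 − (-2.034936)) = 2.710000 − (0.271917)/(3.634447) = 2.635183
h(2.635183) = -0.056153
u₃ = 2.635183 − (-0.056153)·(2.635183 − 2.710000) / (-0.056153 − 1.599511) = 2.635183 − (0.004201)/(-1.655664) = 2.637721

2.6377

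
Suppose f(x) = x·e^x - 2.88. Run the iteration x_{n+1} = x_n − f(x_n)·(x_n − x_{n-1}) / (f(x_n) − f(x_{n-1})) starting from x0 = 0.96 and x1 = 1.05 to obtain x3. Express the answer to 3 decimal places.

1.029

f(0.96) = -0.37277, f(1.05) = 0.12053
x2 = 1.05000 − 0.12053·(1.05000 − 0.96000) / (0.12053 − (-0.37277)) = 1.05000 − (0.01085)/(0.49331) = 1.02801
f(1.02801) = -0.00620
x3 = 1.02801 − (-0.00620)·(1.02801 − 1.05000) / (-0.00620 − 0.12053) = 1.02801 − (0.00014)/(-0.12674) = 1.02909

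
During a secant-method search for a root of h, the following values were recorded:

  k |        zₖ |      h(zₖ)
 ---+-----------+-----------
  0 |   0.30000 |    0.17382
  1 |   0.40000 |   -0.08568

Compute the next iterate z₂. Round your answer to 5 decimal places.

0.36698

z₂ = 0.40000 − (-0.08568)·(0.40000 − 0.30000) / (-0.08568 − 0.17382)
   = 0.40000 − (-0.0085680)/(-0.2595000) = 0.3669827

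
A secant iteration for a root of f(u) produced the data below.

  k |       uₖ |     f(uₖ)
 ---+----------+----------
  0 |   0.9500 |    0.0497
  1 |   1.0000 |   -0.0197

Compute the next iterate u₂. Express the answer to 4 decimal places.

u₂ = 1.0000 − (-0.0197)·(1.0000 − 0.9500) / (-0.0197 − 0.0497)
   = 1.0000 − (-0.000985)/(-0.069400) = 0.985807

0.9858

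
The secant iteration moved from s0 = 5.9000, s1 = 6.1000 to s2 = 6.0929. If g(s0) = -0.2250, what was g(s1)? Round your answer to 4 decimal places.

The secant line through (5.9000, -0.2250) and (6.1000, g(s1)) crosses zero at s2 = 6.0929.
So (5.9000, -0.2250), (6.1000, g(s1)), (6.0929, 0) are collinear:
g(s1) = -0.2250 · (6.1000 − 6.0929) / (5.9000 − 6.0929) = -0.2250 · (0.007100)/(-0.192900) = 0.008281

0.0083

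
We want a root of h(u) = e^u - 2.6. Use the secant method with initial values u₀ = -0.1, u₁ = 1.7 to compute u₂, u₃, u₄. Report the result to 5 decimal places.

0.56781, 0.82284, 0.98357

h(-0.1) = -1.6951626, h(1.7) = 2.8739474
u₂ = 1.7000000 − 2.8739474·(1.7000000 − (-0.1000000)) / (2.8739474 − (-1.6951626)) = 1.7000000 − (5.1731053)/(4.5691100) = 0.5678090
h(0.5678090) = -0.8356030
u₃ = 0.5678090 − (-0.8356030)·(0.5678090 − 1.7000000) / (-0.8356030 − 2.8739474) = 0.5678090 − (0.9460622)/(-3.7095504) = 0.8228432
h(0.8228432) = -0.3230355
u₄ = 0.8228432 − (-0.3230355)·(0.8228432 − 0.5678090) / (-0.3230355 − (-0.8356030)) = 0.8228432 − (-0.0823851)/(0.5125675) = 0.9835735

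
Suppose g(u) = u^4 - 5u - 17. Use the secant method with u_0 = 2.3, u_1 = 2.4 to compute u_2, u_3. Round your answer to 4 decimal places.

g(2.3) = -0.515900, g(2.4) = 4.177600
u_2 = 2.400000 − 4.177600·(2.400000 − 2.300000) / (4.177600 − (-0.515900)) = 2.400000 − (0.417760)/(4.693500) = 2.310992
g(2.310992) = -0.032063
u_3 = 2.310992 − (-0.032063)·(2.310992 − 2.400000) / (-0.032063 − 4.177600) = 2.310992 − (0.002854)/(-4.209663) = 2.311670

2.3110, 2.3117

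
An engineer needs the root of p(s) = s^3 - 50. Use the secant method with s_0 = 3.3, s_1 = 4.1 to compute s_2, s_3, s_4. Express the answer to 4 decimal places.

3.6411, 3.6795, 3.6841

p(3.3) = -14.063000, p(4.1) = 18.921000
s_2 = 4.100000 − 18.921000·(4.100000 − 3.300000) / (18.921000 − (-14.063000)) = 4.100000 − (15.136800)/(32.984000) = 3.641087
p(3.641087) = -1.728253
s_3 = 3.641087 − (-1.728253)·(3.641087 − 4.100000) / (-1.728253 − 18.921000) = 3.641087 − (0.793118)/(-20.649253) = 3.679496
p(3.679496) = -0.184456
s_4 = 3.679496 − (-0.184456)·(3.679496 − 3.641087) / (-0.184456 − (-1.728253)) = 3.679496 − (-0.007085)/(1.543797) = 3.684085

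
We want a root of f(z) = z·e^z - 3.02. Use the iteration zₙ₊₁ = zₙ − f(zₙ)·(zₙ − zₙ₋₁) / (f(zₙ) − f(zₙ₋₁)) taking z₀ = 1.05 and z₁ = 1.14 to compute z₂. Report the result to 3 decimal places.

1.053

f(1.05) = -0.01947, f(1.14) = 0.54452
z₂ = 1.14000 − 0.54452·(1.14000 − 1.05000) / (0.54452 − (-0.01947)) = 1.14000 − (0.04901)/(0.56398) = 1.05311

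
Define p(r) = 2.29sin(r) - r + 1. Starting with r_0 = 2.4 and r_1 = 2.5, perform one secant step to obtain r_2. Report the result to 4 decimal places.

2.4531

p(2.4) = 0.146811, p(2.5) = -0.129499
r_2 = 2.500000 − (-0.129499)·(2.500000 − 2.400000) / (-0.129499 − 0.146811) = 2.500000 − (-0.012950)/(-0.276309) = 2.453133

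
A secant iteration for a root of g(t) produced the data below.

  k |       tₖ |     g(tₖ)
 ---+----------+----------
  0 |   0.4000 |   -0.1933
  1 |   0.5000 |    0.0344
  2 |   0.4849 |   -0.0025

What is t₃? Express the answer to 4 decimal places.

t₃ = 0.4849 − (-0.0025)·(0.4849 − 0.5000) / (-0.0025 − 0.0344)
   = 0.4849 − (0.000038)/(-0.036900) = 0.485923

0.4859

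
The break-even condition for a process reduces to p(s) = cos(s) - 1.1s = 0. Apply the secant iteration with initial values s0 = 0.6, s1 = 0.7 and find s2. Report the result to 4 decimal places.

0.6970

p(0.6) = 0.165336, p(0.7) = -0.005158
s2 = 0.700000 − (-0.005158)·(0.700000 − 0.600000) / (-0.005158 − 0.165336) = 0.700000 − (-0.000516)/(-0.170493) = 0.696975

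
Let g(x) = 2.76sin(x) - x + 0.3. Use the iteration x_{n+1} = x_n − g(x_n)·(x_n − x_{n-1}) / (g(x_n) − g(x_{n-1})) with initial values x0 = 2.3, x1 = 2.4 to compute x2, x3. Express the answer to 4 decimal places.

g(2.3) = 0.058146, g(2.4) = -0.235722
x2 = 2.400000 − (-0.235722)·(2.400000 − 2.300000) / (-0.235722 − 0.058146) = 2.400000 − (-0.023572)/(-0.293868) = 2.319787
g(2.319787) = 0.001573
x3 = 2.319787 − 0.001573·(2.319787 − 2.400000) / (0.001573 − (-0.235722)) = 2.319787 − (-0.000126)/(0.237295) = 2.320318

2.3198, 2.3203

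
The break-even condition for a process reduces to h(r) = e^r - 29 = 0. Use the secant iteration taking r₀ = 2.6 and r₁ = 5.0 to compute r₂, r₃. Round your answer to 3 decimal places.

h(2.6) = -15.53626, h(5.0) = 119.41316
r₂ = 5.00000 − 119.41316·(5.00000 − 2.60000) / (119.41316 − (-15.53626)) = 5.00000 − (286.59158)/(134.94942) = 2.87630
h(2.87630) = -11.25145
r₃ = 2.87630 − (-11.25145)·(2.87630 − 5.00000) / (-11.25145 − 119.41316) = 2.87630 − (23.89467)/(-130.66461) = 3.05917

2.876, 3.059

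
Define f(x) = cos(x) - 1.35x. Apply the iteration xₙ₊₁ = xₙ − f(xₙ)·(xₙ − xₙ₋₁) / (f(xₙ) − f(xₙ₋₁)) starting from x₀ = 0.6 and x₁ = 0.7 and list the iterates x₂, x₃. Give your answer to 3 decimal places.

0.608, 0.608

f(0.6) = 0.01534, f(0.7) = -0.18016
x₂ = 0.70000 − (-0.18016)·(0.70000 − 0.60000) / (-0.18016 − 0.01534) = 0.70000 − (-0.01802)/(-0.19549) = 0.60784
f(0.60784) = 0.00029
x₃ = 0.60784 − 0.00029·(0.60784 − 0.70000) / (0.00029 − (-0.18016)) = 0.60784 − (-0.00003)/(0.18045) = 0.60799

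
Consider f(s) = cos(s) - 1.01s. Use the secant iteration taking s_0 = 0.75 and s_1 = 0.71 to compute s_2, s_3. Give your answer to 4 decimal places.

0.7346, 0.7347

f(0.75) = -0.025811, f(0.71) = 0.041262
s_2 = 0.710000 − 0.041262·(0.710000 − 0.750000) / (0.041262 − (-0.025811)) = 0.710000 − (-0.001650)/(0.067073) = 0.734607
f(0.734607) = 0.000141
s_3 = 0.734607 − 0.000141·(0.734607 − 0.710000) / (0.000141 − 0.041262) = 0.734607 − (0.000003)/(-0.041121) = 0.734691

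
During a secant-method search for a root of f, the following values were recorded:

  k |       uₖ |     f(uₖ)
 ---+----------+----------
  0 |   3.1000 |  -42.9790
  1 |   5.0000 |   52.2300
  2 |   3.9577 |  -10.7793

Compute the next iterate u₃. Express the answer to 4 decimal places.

u₃ = 3.9577 − (-10.7793)·(3.9577 − 5.0000) / (-10.7793 − 52.2300)
   = 3.9577 − (11.235264)/(-63.009300) = 4.136011

4.1360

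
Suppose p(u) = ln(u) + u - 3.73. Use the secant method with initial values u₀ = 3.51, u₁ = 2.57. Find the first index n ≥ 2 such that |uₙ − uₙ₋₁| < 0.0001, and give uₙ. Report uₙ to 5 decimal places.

p(3.51) = 1.0356160, p(2.57) = -0.2160941
u₂ = 2.5700000 − (-0.2160941)·(-0.9400000)/(-1.2517101) = 2.7322807;  |Δ| = 0.1622807
p(2.7322807) = 0.0074174
u₃ = 2.7322807 − 0.0074174·(0.1622807)/(0.2235115) = 2.7268953;  |Δ| = 0.0053854
p(2.7268953) = 0.0000590
u₄ = 2.7268953 − 0.0000590·(-0.0053854)/(-0.0073584) = 2.7268521;  |Δ| = 0.0000432
|u₄ − u₃| = 0.0000432 < 0.0001

n = 4, uₙ = 2.72685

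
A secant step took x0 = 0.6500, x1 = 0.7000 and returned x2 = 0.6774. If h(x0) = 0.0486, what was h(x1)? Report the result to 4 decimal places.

The secant line through (0.6500, 0.0486) and (0.7000, h(x1)) crosses zero at x2 = 0.6774.
So (0.6500, 0.0486), (0.7000, h(x1)), (0.6774, 0) are collinear:
h(x1) = 0.0486 · (0.7000 − 0.6774) / (0.6500 − 0.6774) = 0.0486 · (0.022600)/(-0.027400) = -0.040086

-0.0401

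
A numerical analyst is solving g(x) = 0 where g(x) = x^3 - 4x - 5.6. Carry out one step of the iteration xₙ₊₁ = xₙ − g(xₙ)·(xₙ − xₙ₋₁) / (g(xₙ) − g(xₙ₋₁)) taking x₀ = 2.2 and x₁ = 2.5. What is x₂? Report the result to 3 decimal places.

2.498

g(2.2) = -3.75200, g(2.5) = 0.02500
x₂ = 2.50000 − 0.02500·(2.50000 − 2.20000) / (0.02500 − (-3.75200)) = 2.50000 − (0.00750)/(3.77700) = 2.49801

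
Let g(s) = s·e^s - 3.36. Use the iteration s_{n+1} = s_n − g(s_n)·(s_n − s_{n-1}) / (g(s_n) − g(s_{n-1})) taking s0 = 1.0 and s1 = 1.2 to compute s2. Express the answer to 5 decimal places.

1.10139

g(1.0) = -0.6417182, g(1.2) = 0.6241403
s2 = 1.2000000 − 0.6241403·(1.2000000 − 1.0000000) / (0.6241403 − (-0.6417182)) = 1.2000000 − (0.1248281)/(1.2658585) = 1.1013886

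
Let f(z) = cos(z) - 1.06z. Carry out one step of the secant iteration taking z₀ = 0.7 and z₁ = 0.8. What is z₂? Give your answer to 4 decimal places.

f(0.7) = 0.022842, f(0.8) = -0.151293
z₂ = 0.800000 − (-0.151293)·(0.800000 − 0.700000) / (-0.151293 − 0.022842) = 0.800000 − (-0.015129)/(-0.174135) = 0.713117

0.7131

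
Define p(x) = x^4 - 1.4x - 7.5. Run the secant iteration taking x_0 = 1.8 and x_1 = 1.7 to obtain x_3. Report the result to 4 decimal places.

p(1.8) = 0.477600, p(1.7) = -1.527900
x_2 = 1.700000 − (-1.527900)·(1.700000 − 1.800000) / (-1.527900 − 0.477600) = 1.700000 − (0.152790)/(-2.005500) = 1.776185
p(1.776185) = -0.033676
x_3 = 1.776185 − (-0.033676)·(1.776185 − 1.700000) / (-0.033676 − (-1.527900)) = 1.776185 − (-0.002566)/(1.494224) = 1.777903

1.7779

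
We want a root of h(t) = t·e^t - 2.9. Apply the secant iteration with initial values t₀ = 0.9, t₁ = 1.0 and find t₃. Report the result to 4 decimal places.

1.0325

h(0.9) = -0.686357, h(1.0) = -0.181718
t₂ = 1.000000 − (-0.181718)·(1.000000 − 0.900000) / (-0.181718 − (-0.686357)) = 1.000000 − (-0.018172)/(0.504639) = 1.036010
h(1.036010) = 0.019423
t₃ = 1.036010 − 0.019423·(1.036010 − 1.000000) / (0.019423 − (-0.181718)) = 1.036010 − (0.000699)/(0.201141) = 1.032532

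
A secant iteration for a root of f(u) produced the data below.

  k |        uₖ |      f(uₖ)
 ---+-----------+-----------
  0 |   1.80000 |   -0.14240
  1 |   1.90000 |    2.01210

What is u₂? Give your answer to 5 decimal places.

u₂ = 1.90000 − 2.01210·(1.90000 − 1.80000) / (2.01210 − (-0.14240))
   = 1.90000 − (0.2012100)/(2.1545000) = 1.8066094

1.80661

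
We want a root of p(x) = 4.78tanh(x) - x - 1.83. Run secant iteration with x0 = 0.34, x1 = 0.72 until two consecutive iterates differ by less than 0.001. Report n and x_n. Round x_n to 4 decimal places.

n = 5, x_n = 0.5452

p(0.34) = -0.604658, p(0.72) = 0.398826
x2 = 0.720000 − 0.398826·(0.380000)/(1.003485) = 0.568972;  |Δ| = 0.151028
p(0.568972) = 0.060835
x3 = 0.568972 − 0.060835·(-0.151028)/(-0.337991) = 0.541789;  |Δ| = 0.027184
p(0.541789) = -0.008840
x4 = 0.541789 − (-0.008840)·(-0.027184)/(-0.069675) = 0.545238;  |Δ| = 0.003449
p(0.545238) = 0.000147
x5 = 0.545238 − 0.000147·(0.003449)/(0.008987) = 0.545181;  |Δ| = 0.000056
|x5 − x4| = 0.000056 < 0.001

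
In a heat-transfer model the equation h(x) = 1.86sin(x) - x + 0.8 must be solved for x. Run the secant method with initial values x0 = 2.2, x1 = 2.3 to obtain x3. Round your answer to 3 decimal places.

h(2.2) = 0.10380, h(2.3) = -0.11299
x2 = 2.30000 − (-0.11299)·(2.30000 − 2.20000) / (-0.11299 − 0.10380) = 2.30000 − (-0.01130)/(-0.21679) = 2.24788
h(2.24788) = 0.00181
x3 = 2.24788 − 0.00181·(2.24788 − 2.30000) / (0.00181 − (-0.11299)) = 2.24788 − (-0.00009)/(0.11479) = 2.24870

2.249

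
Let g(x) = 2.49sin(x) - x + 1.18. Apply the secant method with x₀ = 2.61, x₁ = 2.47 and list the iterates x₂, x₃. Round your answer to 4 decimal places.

g(2.61) = -0.167802, g(2.47) = 0.259362
x₂ = 2.470000 − 0.259362·(2.470000 − 2.610000) / (0.259362 − (-0.167802)) = 2.470000 − (-0.036311)/(0.427163) = 2.555004
g(2.555004) = 0.003269
x₃ = 2.555004 − 0.003269·(2.555004 − 2.470000) / (0.003269 − 0.259362) = 2.555004 − (0.000278)/(-0.256093) = 2.556089

2.5550, 2.5561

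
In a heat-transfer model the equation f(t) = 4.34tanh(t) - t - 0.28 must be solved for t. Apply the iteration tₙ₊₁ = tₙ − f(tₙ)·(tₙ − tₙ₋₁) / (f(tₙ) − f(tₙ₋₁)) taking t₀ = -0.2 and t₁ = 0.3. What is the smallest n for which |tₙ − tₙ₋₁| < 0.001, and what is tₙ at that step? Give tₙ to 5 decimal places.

f(-0.2) = -0.9366089, f(0.3) = 0.6842967
t₂ = 0.3000000 − 0.6842967·(0.5000000)/(1.6209056) = 0.0889153;  |Δ| = 0.2110847
f(0.0889153) = 0.0159634
t₃ = 0.0889153 − 0.0159634·(-0.2110847)/(-0.6683334) = 0.0838735;  |Δ| = 0.0050418
f(0.0838735) = -0.0007138
t₄ = 0.0838735 − (-0.0007138)·(-0.0050418)/(-0.0166772) = 0.0840893;  |Δ| = 0.0002158
|t₄ − t₃| = 0.0002158 < 0.001

n = 4, tₙ = 0.08409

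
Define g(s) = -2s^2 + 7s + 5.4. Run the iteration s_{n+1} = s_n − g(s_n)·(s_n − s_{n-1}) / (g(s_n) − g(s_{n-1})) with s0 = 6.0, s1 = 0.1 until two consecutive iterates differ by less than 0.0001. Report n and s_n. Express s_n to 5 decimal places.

n = 8, s_n = -0.65052

g(6.0) = -24.6000000, g(0.1) = 6.0800000
s2 = 0.1000000 − 6.0800000·(-5.9000000)/(30.6800000) = 1.2692308;  |Δ| = 1.1692308
g(1.2692308) = 11.0627219
s3 = 1.2692308 − 11.0627219·(1.1692308)/(4.9827219) = -1.3267148;  |Δ| = 2.5959456
g(-1.3267148) = -7.4073479
s4 = -1.3267148 − (-7.4073479)·(-2.5959456)/(-18.4700698) = -0.2856212;  |Δ| = 1.0410936
g(-0.2856212) = 3.2374929
s5 = -0.2856212 − 3.2374929·(1.0410936)/(10.6448408) = -0.6022566;  |Δ| = 0.3166354
g(-0.6022566) = 0.4587782
s6 = -0.6022566 − 0.4587782·(-0.3166354)/(-2.7787147) = -0.6545345;  |Δ| = 0.0522779
g(-0.6545345) = -0.0385720
s7 = -0.6545345 − (-0.0385720)·(-0.0522779)/(-0.4973503) = -0.6504801;  |Δ| = 0.0040544
g(-0.6504801) = 0.0003910
s8 = -0.6504801 − 0.0003910·(0.0040544)/(0.0389631) = -0.6505207;  |Δ| = 0.0000407
|s8 − s7| = 0.0000407 < 0.0001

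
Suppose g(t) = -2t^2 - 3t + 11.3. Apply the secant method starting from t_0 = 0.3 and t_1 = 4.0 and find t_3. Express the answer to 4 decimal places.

g(0.3) = 10.220000, g(4.0) = -32.700000
t_2 = 4.000000 − (-32.700000)·(4.000000 − 0.300000) / (-32.700000 − 10.220000) = 4.000000 − (-120.990000)/(-42.920000) = 1.181034
g(1.181034) = 4.967212
t_3 = 1.181034 − 4.967212·(1.181034 − 4.000000) / (4.967212 − (-32.700000)) = 1.181034 − (-14.002398)/(37.667212) = 1.552774

1.5528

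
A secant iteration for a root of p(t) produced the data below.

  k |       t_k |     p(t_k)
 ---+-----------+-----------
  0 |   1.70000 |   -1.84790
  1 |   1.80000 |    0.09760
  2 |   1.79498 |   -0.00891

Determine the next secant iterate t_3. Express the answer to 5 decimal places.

1.79540

t_3 = 1.79498 − (-0.00891)·(1.79498 − 1.80000) / (-0.00891 − 0.09760)
   = 1.79498 − (0.0000447)/(-0.1065100) = 1.7953999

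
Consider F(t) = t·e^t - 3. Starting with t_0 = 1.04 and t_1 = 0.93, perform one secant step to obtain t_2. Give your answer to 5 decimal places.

1.05083

F(1.04) = -0.0576143, F(0.93) = -0.6429065
t_2 = 0.9300000 − (-0.6429065)·(0.9300000 − 1.0400000) / (-0.6429065 − (-0.0576143)) = 0.9300000 − (0.0707197)/(-0.5852922) = 1.0508281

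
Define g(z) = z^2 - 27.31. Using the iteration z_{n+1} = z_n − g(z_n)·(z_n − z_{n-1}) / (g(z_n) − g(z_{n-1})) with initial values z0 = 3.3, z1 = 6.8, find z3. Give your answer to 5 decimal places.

g(3.3) = -16.4200000, g(6.8) = 18.9300000
z2 = 6.8000000 − 18.9300000·(6.8000000 − 3.3000000) / (18.9300000 − (-16.4200000)) = 6.8000000 − (66.2550000)/(35.3500000) = 4.9257426
g(4.9257426) = -3.0470601
z3 = 4.9257426 − (-3.0470601)·(4.9257426 − 6.8000000) / (-3.0470601 − 18.9300000) = 4.9257426 − (5.7109750)/(-21.9770601) = 5.1856033

5.18560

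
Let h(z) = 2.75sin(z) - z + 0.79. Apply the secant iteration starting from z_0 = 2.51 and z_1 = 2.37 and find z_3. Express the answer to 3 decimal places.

2.480

h(2.51) = -0.09631, h(2.37) = 0.33751
z_2 = 2.37000 − 0.33751·(2.37000 − 2.51000) / (0.33751 − (-0.09631)) = 2.37000 − (-0.04725)/(0.43383) = 2.47892
h(2.47892) = 0.00296
z_3 = 2.47892 − 0.00296·(2.47892 − 2.37000) / (0.00296 − 0.33751) = 2.47892 − (0.00032)/(-0.33456) = 2.47988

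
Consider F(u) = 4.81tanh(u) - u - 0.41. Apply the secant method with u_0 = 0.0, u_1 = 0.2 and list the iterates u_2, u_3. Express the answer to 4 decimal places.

0.1094, 0.1081

F(0.0) = -0.410000, F(0.2) = 0.339375
u_2 = 0.200000 − 0.339375·(0.200000 − 0.000000) / (0.339375 − (-0.410000)) = 0.200000 − (0.067875)/(0.749375) = 0.109424
F(0.109424) = 0.004817
u_3 = 0.109424 − 0.004817·(0.109424 − 0.200000) / (0.004817 − 0.339375) = 0.109424 − (-0.000436)/(-0.334559) = 0.108120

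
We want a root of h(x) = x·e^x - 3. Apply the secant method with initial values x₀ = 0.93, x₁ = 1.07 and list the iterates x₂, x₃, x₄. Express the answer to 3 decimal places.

h(0.93) = -0.64291, h(1.07) = 0.11946
x₂ = 1.07000 − 0.11946·(1.07000 − 0.93000) / (0.11946 − (-0.64291)) = 1.07000 − (0.01672)/(0.76236) = 1.04806
h(1.04806) = -0.01080
x₃ = 1.04806 − (-0.01080)·(1.04806 − 1.07000) / (-0.01080 − 0.11946) = 1.04806 − (0.00024)/(-0.13025) = 1.04988
h(1.04988) = -0.00016
x₄ = 1.04988 − (-0.00016)·(1.04988 − 1.04806) / (-0.00016 − (-0.01080)) = 1.04988 − (0.00000)/(0.01064) = 1.04991

1.048, 1.050, 1.050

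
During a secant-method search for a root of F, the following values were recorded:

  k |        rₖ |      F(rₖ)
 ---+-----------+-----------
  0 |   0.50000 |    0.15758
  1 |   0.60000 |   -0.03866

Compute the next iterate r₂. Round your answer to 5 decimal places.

r₂ = 0.60000 − (-0.03866)·(0.60000 − 0.50000) / (-0.03866 − 0.15758)
   = 0.60000 − (-0.0038660)/(-0.1962400) = 0.5802996

0.58030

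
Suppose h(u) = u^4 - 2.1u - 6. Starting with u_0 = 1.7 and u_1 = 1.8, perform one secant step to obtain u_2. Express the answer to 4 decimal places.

1.7629

h(1.7) = -1.217900, h(1.8) = 0.717600
u_2 = 1.800000 − 0.717600·(1.800000 − 1.700000) / (0.717600 − (-1.217900)) = 1.800000 − (0.071760)/(1.935500) = 1.762924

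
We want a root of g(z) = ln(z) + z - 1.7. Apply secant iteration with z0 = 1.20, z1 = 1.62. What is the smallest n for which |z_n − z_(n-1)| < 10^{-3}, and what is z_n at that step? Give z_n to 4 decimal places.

g(1.20) = -0.317678, g(1.62) = 0.402426
z2 = 1.620000 − 0.402426·(0.420000)/(0.720105) = 1.385286;  |Δ| = 0.234714
g(1.385286) = 0.011192
z3 = 1.385286 − 0.011192·(-0.234714)/(-0.391234) = 1.378571;  |Δ| = 0.006714
g(1.378571) = -0.000381
z4 = 1.378571 − (-0.000381)·(-0.006714)/(-0.011573) = 1.378792;  |Δ| = 0.000221
|z4 − z3| = 0.000221 < 10^{-3}

n = 4, z_n = 1.3788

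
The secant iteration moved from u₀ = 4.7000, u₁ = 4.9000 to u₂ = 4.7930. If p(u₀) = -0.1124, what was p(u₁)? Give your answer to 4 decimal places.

The secant line through (4.7000, -0.1124) and (4.9000, p(u₁)) crosses zero at u₂ = 4.7930.
So (4.7000, -0.1124), (4.9000, p(u₁)), (4.7930, 0) are collinear:
p(u₁) = -0.1124 · (4.9000 − 4.7930) / (4.7000 − 4.7930) = -0.1124 · (0.107000)/(-0.093000) = 0.129320

0.1293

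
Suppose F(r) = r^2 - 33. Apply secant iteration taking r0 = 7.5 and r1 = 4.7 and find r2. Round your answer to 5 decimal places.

F(7.5) = 23.2500000, F(4.7) = -10.9100000
r2 = 4.7000000 − (-10.9100000)·(4.7000000 − 7.5000000) / (-10.9100000 − 23.2500000) = 4.7000000 − (30.5480000)/(-34.1600000) = 5.5942623

5.59426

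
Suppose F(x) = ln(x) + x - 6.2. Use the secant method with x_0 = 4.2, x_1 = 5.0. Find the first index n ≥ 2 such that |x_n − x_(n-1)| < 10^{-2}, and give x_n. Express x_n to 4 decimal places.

F(4.2) = -0.564915, F(5.0) = 0.409438
x_2 = 5.000000 − 0.409438·(0.800000)/(0.974353) = 4.663828;  |Δ| = 0.336172
F(4.663828) = 0.003665
x_3 = 4.663828 − 0.003665·(-0.336172)/(-0.405773) = 4.660792;  |Δ| = 0.003036
|x_3 − x_2| = 0.003036 < 10^{-2}

n = 3, x_n = 4.6608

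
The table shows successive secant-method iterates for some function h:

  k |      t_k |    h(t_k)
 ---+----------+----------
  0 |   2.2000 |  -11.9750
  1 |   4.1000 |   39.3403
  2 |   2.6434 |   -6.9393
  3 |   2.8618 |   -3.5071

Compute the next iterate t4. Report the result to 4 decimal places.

t4 = 2.8618 − (-3.5071)·(2.8618 − 2.6434) / (-3.5071 − (-6.9393))
   = 2.8618 − (-0.765951)/(3.432200) = 3.084966

3.0850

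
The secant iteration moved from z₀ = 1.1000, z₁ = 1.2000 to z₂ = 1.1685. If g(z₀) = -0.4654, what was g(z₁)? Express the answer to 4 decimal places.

The secant line through (1.1000, -0.4654) and (1.2000, g(z₁)) crosses zero at z₂ = 1.1685.
So (1.1000, -0.4654), (1.2000, g(z₁)), (1.1685, 0) are collinear:
g(z₁) = -0.4654 · (1.2000 − 1.1685) / (1.1000 − 1.1685) = -0.4654 · (0.031500)/(-0.068500) = 0.214016

0.2140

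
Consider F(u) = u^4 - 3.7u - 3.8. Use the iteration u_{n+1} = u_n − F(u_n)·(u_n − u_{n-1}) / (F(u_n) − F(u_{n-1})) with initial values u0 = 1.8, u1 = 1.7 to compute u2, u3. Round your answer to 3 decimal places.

1.798, 1.798

F(1.8) = 0.03760, F(1.7) = -1.73790
u2 = 1.70000 − (-1.73790)·(1.70000 − 1.80000) / (-1.73790 − 0.03760) = 1.70000 − (0.17379)/(-1.77550) = 1.79788
F(1.79788) = -0.00388
u3 = 1.79788 − (-0.00388)·(1.79788 − 1.70000) / (-0.00388 − (-1.73790)) = 1.79788 − (-0.00038)/(1.73402) = 1.79810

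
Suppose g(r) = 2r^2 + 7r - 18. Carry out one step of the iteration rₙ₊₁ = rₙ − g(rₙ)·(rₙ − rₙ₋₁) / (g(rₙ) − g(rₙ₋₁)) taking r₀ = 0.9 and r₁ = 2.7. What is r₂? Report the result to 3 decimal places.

g(0.9) = -10.08000, g(2.7) = 15.48000
r₂ = 2.70000 − 15.48000·(2.70000 − 0.90000) / (15.48000 − (-10.08000)) = 2.70000 − (27.86400)/(25.56000) = 1.60986

1.610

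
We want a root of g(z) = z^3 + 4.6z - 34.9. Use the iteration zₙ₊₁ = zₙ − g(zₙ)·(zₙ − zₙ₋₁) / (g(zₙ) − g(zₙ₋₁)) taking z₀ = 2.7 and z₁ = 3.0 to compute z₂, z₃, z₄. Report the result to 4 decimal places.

g(2.7) = -2.797000, g(3.0) = 5.900000
z₂ = 3.000000 − 5.900000·(3.000000 − 2.700000) / (5.900000 − (-2.797000)) = 3.000000 − (1.770000)/(8.697000) = 2.796482
g(2.796482) = -0.166835
z₃ = 2.796482 − (-0.166835)·(2.796482 − 3.000000) / (-0.166835 − 5.900000) = 2.796482 − (0.033954)/(-6.066835) = 2.802078
g(2.802078) = -0.009525
z₄ = 2.802078 − (-0.009525)·(2.802078 − 2.796482) / (-0.009525 − (-0.166835)) = 2.802078 − (-0.000053)/(0.157310) = 2.802417

2.7965, 2.8021, 2.8024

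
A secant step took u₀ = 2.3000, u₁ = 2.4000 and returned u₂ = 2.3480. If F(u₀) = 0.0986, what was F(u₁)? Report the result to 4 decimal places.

-0.1068

The secant line through (2.3000, 0.0986) and (2.4000, F(u₁)) crosses zero at u₂ = 2.3480.
So (2.3000, 0.0986), (2.4000, F(u₁)), (2.3480, 0) are collinear:
F(u₁) = 0.0986 · (2.4000 − 2.3480) / (2.3000 − 2.3480) = 0.0986 · (0.052000)/(-0.048000) = -0.106817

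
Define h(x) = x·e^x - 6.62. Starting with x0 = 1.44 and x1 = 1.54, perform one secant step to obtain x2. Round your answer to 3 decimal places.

h(1.44) = -0.54220, h(1.54) = 0.56347
x2 = 1.54000 − 0.56347·(1.54000 − 1.44000) / (0.56347 − (-0.54220)) = 1.54000 − (0.05635)/(1.10567) = 1.48904

1.489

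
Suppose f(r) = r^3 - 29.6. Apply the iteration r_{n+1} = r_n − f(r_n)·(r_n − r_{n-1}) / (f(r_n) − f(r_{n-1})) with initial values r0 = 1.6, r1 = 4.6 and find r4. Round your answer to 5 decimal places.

f(1.6) = -25.5040000, f(4.6) = 67.7360000
r2 = 4.6000000 − 67.7360000·(4.6000000 − 1.6000000) / (67.7360000 − (-25.5040000)) = 4.6000000 − (203.2080000)/(93.2400000) = 2.4205920
f(2.4205920) = -15.4171081
r3 = 2.4205920 − (-15.4171081)·(2.4205920 − 4.6000000) / (-15.4171081 − 67.7360000) = 2.4205920 − (33.6001685)/(-83.1531081) = 2.8246679
f(2.8246679) = -7.0626836
r4 = 2.8246679 − (-7.0626836)·(2.8246679 − 2.4205920) / (-7.0626836 − (-15.4171081)) = 2.8246679 − (-2.8538604)/(8.3544245) = 3.1662666

3.16627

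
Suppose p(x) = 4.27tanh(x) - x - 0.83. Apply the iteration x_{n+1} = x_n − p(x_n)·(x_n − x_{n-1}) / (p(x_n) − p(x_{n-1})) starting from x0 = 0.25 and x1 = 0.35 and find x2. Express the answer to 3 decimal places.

p(0.25) = -0.03420, p(0.35) = 0.25632
x2 = 0.35000 − 0.25632·(0.35000 − 0.25000) / (0.25632 − (-0.03420)) = 0.35000 − (0.02563)/(0.29052) = 0.26177

0.262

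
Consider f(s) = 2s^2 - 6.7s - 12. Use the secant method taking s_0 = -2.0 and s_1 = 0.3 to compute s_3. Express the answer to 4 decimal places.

-1.3787

f(-2.0) = 9.400000, f(0.3) = -13.830000
s_2 = 0.300000 − (-13.830000)·(0.300000 − (-2.000000)) / (-13.830000 − 9.400000) = 0.300000 − (-31.809000)/(-23.230000) = -1.069307
f(-1.069307) = -2.548809
s_3 = -1.069307 − (-2.548809)·(-1.069307 − 0.300000) / (-2.548809 − (-13.830000)) = -1.069307 − (3.490102)/(11.281191) = -1.378680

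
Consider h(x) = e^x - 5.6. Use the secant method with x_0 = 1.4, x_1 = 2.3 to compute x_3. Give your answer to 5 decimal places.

h(1.4) = -1.5448000, h(2.3) = 4.3741825
x_2 = 2.3000000 − 4.3741825·(2.3000000 − 1.4000000) / (4.3741825 − (-1.5448000)) = 2.3000000 − (3.9367642)/(5.9189825) = 1.6348917
h(1.6348917) = -0.4710973
x_3 = 1.6348917 − (-0.4710973)·(1.6348917 − 2.3000000) / (-0.4710973 − 4.3741825) = 1.6348917 − (0.3133307)/(-4.8452798) = 1.6995589

1.69956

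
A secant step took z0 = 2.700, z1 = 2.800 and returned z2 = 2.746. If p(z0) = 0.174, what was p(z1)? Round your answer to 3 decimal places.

-0.204

The secant line through (2.700, 0.174) and (2.800, p(z1)) crosses zero at z2 = 2.746.
So (2.700, 0.174), (2.800, p(z1)), (2.746, 0) are collinear:
p(z1) = 0.174 · (2.800 − 2.746) / (2.700 − 2.746) = 0.174 · (0.05400)/(-0.04600) = -0.20426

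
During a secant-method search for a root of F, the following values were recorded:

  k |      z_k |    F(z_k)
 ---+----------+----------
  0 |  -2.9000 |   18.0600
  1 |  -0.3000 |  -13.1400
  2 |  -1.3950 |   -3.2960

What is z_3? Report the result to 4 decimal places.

-1.7616

z_3 = -1.3950 − (-3.2960)·(-1.3950 − (-0.3000)) / (-3.2960 − (-13.1400))
   = -1.3950 − (3.609120)/(9.844000) = -1.761631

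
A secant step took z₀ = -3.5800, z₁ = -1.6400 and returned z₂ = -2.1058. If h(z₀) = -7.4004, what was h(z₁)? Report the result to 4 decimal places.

2.3383

The secant line through (-3.5800, -7.4004) and (-1.6400, h(z₁)) crosses zero at z₂ = -2.1058.
So (-3.5800, -7.4004), (-1.6400, h(z₁)), (-2.1058, 0) are collinear:
h(z₁) = -7.4004 · (-1.6400 − (-2.1058)) / (-3.5800 − (-2.1058)) = -7.4004 · (0.465800)/(-1.474200) = 2.338289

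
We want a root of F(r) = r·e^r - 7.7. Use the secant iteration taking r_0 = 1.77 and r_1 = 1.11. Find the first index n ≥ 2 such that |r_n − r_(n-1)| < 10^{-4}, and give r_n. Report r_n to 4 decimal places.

F(1.77) = 2.691410, F(1.11) = -4.331862
r_2 = 1.110000 − (-4.331862)·(-0.660000)/(-7.023273) = 1.517079;  |Δ| = 0.407079
F(1.517079) = -0.783801
r_3 = 1.517079 − (-0.783801)·(0.407079)/(3.548061) = 1.607007;  |Δ| = 0.089928
F(1.607007) = 0.315528
r_4 = 1.607007 − 0.315528·(0.089928)/(1.099329) = 1.581196;  |Δ| = 0.025811
F(1.581196) = -0.014174
r_5 = 1.581196 − (-0.014174)·(-0.025811)/(-0.329702) = 1.582306;  |Δ| = 0.001110
F(1.582306) = -0.000241
r_6 = 1.582306 − (-0.000241)·(0.001110)/(0.013933) = 1.582325;  |Δ| = 0.000019
|r_6 − r_5| = 0.000019 < 10^{-4}

n = 6, r_n = 1.5823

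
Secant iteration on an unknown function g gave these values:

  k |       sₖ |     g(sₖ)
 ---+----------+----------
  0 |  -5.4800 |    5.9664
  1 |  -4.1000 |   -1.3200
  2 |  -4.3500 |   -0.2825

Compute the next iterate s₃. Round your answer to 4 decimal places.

s₃ = -4.3500 − (-0.2825)·(-4.3500 − (-4.1000)) / (-0.2825 − (-1.3200))
   = -4.3500 − (0.070625)/(1.037500) = -4.418072

-4.4181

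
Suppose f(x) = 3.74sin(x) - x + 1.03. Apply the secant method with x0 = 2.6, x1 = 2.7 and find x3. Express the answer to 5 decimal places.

2.68361

f(2.6) = 0.3579751, f(2.7) = -0.0715992
x2 = 2.7000000 − (-0.0715992)·(2.7000000 − 2.6000000) / (-0.0715992 − 0.3579751) = 2.7000000 − (-0.0071599)/(-0.4295744) = 2.6833325
f(2.6833325) = 0.0012002
x3 = 2.6833325 − 0.0012002·(2.6833325 − 2.7000000) / (0.0012002 − (-0.0715992)) = 2.6833325 − (-0.0000200)/(0.0727995) = 2.6836073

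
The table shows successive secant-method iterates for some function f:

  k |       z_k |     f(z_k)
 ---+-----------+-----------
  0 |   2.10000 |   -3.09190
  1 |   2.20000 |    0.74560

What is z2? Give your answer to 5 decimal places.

z2 = 2.20000 − 0.74560·(2.20000 − 2.10000) / (0.74560 − (-3.09190))
   = 2.20000 − (0.0745600)/(3.8375000) = 2.1805707

2.18057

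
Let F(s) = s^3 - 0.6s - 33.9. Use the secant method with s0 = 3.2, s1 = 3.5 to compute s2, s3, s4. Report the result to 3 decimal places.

3.292, 3.298, 3.298

F(3.2) = -3.05200, F(3.5) = 6.87500
s2 = 3.50000 − 6.87500·(3.50000 − 3.20000) / (6.87500 − (-3.05200)) = 3.50000 − (2.06250)/(9.92700) = 3.29223
F(3.29223) = -0.19148
s3 = 3.29223 − (-0.19148)·(3.29223 − 3.50000) / (-0.19148 − 6.87500) = 3.29223 − (0.03978)/(-7.06648) = 3.29786
F(3.29786) = -0.01148
s4 = 3.29786 − (-0.01148)·(3.29786 − 3.29223) / (-0.01148 − (-0.19148)) = 3.29786 − (-0.00006)/(0.18000) = 3.29822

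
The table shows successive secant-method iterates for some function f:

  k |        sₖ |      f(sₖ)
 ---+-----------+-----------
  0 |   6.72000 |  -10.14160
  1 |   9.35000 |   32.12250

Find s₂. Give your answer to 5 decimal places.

s₂ = 9.35000 − 32.12250·(9.35000 − 6.72000) / (32.12250 − (-10.14160))
   = 9.35000 − (84.4821750)/(42.2641000) = 7.3510890

7.35109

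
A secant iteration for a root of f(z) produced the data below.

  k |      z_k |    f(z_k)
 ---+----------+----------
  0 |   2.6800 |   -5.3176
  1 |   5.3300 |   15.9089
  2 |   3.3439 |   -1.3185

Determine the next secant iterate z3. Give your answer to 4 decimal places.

3.4959

z3 = 3.3439 − (-1.3185)·(3.3439 − 5.3300) / (-1.3185 − 15.9089)
   = 3.3439 − (2.618673)/(-17.227400) = 3.495906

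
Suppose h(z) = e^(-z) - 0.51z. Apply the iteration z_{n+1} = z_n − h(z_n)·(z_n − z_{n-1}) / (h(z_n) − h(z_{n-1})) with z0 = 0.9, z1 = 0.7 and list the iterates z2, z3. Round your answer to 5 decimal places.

h(0.9) = -0.0524303, h(0.7) = 0.1395853
z2 = 0.7000000 − 0.1395853·(0.7000000 − 0.9000000) / (0.1395853 − (-0.0524303)) = 0.7000000 − (-0.0279171)/(0.1920156) = 0.8453895
h(0.8453895) = -0.0017586
z3 = 0.8453895 − (-0.0017586)·(0.8453895 − 0.7000000) / (-0.0017586 − 0.1395853) = 0.8453895 − (-0.0002557)/(-0.1413439) = 0.8435806

0.84539, 0.84358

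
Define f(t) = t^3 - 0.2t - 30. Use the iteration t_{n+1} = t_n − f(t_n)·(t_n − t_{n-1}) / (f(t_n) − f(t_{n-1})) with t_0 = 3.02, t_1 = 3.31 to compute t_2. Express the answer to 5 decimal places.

3.12245

f(3.02) = -3.0603920, f(3.31) = 5.6026910
t_2 = 3.3100000 − 5.6026910·(3.3100000 − 3.0200000) / (5.6026910 − (-3.0603920)) = 3.3100000 − (1.6247804)/(8.6630830) = 3.1224478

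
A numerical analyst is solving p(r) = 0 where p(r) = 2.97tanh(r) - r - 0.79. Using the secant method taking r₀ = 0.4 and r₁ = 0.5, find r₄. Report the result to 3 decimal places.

0.441

p(0.4) = -0.06155, p(0.5) = 0.08249
r₂ = 0.50000 − 0.08249·(0.50000 − 0.40000) / (0.08249 − (-0.06155)) = 0.50000 − (0.00825)/(0.14404) = 0.44273
p(0.44273) = 0.00251
r₃ = 0.44273 − 0.00251·(0.44273 − 0.50000) / (0.00251 − 0.08249) = 0.44273 − (-0.00014)/(-0.07998) = 0.44093
p(0.44093) = -0.00011
r₄ = 0.44093 − (-0.00011)·(0.44093 − 0.44273) / (-0.00011 − 0.00251) = 0.44093 − (0.00000)/(-0.00262) = 0.44101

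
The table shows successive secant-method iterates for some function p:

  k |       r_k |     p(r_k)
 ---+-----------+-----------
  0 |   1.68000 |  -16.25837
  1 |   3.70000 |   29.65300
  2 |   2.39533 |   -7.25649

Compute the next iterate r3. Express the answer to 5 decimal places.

2.65183

r3 = 2.39533 − (-7.25649)·(2.39533 − 3.70000) / (-7.25649 − 29.65300)
   = 2.39533 − (9.4673248)/(-36.9094900) = 2.6518311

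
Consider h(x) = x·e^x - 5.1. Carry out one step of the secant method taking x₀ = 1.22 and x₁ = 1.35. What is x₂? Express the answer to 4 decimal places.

1.3370

h(1.22) = -0.967631, h(1.35) = 0.107524
x₂ = 1.350000 − 0.107524·(1.350000 − 1.220000) / (0.107524 − (-0.967631)) = 1.350000 − (0.013978)/(1.075155) = 1.336999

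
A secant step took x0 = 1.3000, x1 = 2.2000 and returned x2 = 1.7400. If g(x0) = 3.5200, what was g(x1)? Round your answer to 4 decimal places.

-3.6800

The secant line through (1.3000, 3.5200) and (2.2000, g(x1)) crosses zero at x2 = 1.7400.
So (1.3000, 3.5200), (2.2000, g(x1)), (1.7400, 0) are collinear:
g(x1) = 3.5200 · (2.2000 − 1.7400) / (1.3000 − 1.7400) = 3.5200 · (0.460000)/(-0.440000) = -3.680000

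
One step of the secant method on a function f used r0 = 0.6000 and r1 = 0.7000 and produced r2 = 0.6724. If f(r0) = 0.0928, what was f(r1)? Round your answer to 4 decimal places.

The secant line through (0.6000, 0.0928) and (0.7000, f(r1)) crosses zero at r2 = 0.6724.
So (0.6000, 0.0928), (0.7000, f(r1)), (0.6724, 0) are collinear:
f(r1) = 0.0928 · (0.7000 − 0.6724) / (0.6000 − 0.6724) = 0.0928 · (0.027600)/(-0.072400) = -0.035377

-0.0354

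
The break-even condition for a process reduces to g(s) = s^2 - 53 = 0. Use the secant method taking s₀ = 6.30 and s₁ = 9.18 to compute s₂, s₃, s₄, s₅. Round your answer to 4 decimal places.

g(6.30) = -13.310000, g(9.18) = 31.272400
s₂ = 9.180000 − 31.272400·(9.180000 − 6.300000) / (31.272400 − (-13.310000)) = 9.180000 − (90.064512)/(44.582400) = 7.159819
g(7.159819) = -1.736990
s₃ = 7.159819 − (-1.736990)·(7.159819 − 9.180000) / (-1.736990 − 31.272400) = 7.159819 − (3.509034)/(-33.009390) = 7.266123
g(7.266123) = -0.203453
s₄ = 7.266123 − (-0.203453)·(7.266123 − 7.159819) / (-0.203453 − (-1.736990)) = 7.266123 − (-0.021628)/(1.533537) = 7.280227
g(7.280227) = 0.001698
s₅ = 7.280227 − 0.001698·(7.280227 − 7.266123) / (0.001698 − (-0.203453)) = 7.280227 − (0.000024)/(0.205151) = 7.280110

7.1598, 7.2661, 7.2802, 7.2801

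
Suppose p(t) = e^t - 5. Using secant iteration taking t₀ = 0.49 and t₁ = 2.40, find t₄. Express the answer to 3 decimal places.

1.647

p(0.49) = -3.36768, p(2.40) = 6.02318
t₂ = 2.40000 − 6.02318·(2.40000 − 0.49000) / (6.02318 − (-3.36768)) = 2.40000 − (11.50427)/(9.39086) = 1.17495
p(1.17495) = -1.76202
t₃ = 1.17495 − (-1.76202)·(1.17495 − 2.40000) / (-1.76202 − 6.02318) = 1.17495 − (2.15856)/(-7.78519) = 1.45222
p(1.45222) = -0.72743
t₄ = 1.45222 − (-0.72743)·(1.45222 − 1.17495) / (-0.72743 − (-1.76202)) = 1.45222 − (-0.20169)/(1.03459) = 1.64716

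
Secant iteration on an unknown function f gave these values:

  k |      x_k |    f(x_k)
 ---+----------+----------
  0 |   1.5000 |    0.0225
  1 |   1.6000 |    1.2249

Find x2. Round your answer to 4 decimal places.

1.4981

x2 = 1.6000 − 1.2249·(1.6000 − 1.5000) / (1.2249 − 0.0225)
   = 1.6000 − (0.122490)/(1.202400) = 1.498129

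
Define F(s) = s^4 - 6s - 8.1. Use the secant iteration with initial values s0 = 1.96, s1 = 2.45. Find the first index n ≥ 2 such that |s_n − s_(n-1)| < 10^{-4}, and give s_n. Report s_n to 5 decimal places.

F(1.96) = -5.1021094, F(2.45) = 13.2300063
s2 = 2.4500000 − 13.2300063·(0.4900000)/(18.3321157) = 2.0963745;  |Δ| = 0.3536255
F(2.0963745) = -1.3641018
s3 = 2.0963745 − (-1.3641018)·(-0.3536255)/(-14.5941080) = 2.1294277;  |Δ| = 0.0330531
F(2.1294277) = -0.3152185
s4 = 2.1294277 − (-0.3152185)·(0.0330531)/(1.0488832) = 2.1393611;  |Δ| = 0.0099334
F(2.1393611) = 0.0115336
s5 = 2.1393611 − 0.0115336·(0.0099334)/(0.3267522) = 2.1390104;  |Δ| = 0.0003506
F(2.1390104) = -0.0000920
s6 = 2.1390104 − (-0.0000920)·(-0.0003506)/(-0.0116256) = 2.1390132;  |Δ| = 0.0000028
|s6 − s5| = 0.0000028 < 10^{-4}

n = 6, s_n = 2.13901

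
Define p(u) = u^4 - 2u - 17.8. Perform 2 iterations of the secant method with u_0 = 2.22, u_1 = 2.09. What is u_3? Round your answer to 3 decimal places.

p(2.22) = 2.04913, p(2.09) = -2.89970
u_2 = 2.09000 − (-2.89970)·(2.09000 − 2.22000) / (-2.89970 − 2.04913) = 2.09000 − (0.37696)/(-4.94883) = 2.16617
p(2.16617) = -0.11466
u_3 = 2.16617 − (-0.11466)·(2.16617 − 2.09000) / (-0.11466 − (-2.89970)) = 2.16617 − (-0.00873)/(2.78504) = 2.16931

2.169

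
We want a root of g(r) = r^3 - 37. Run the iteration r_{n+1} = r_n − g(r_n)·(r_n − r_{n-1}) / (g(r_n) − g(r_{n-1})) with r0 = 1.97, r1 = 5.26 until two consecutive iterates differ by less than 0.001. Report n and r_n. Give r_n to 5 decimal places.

g(1.97) = -29.3546270, g(5.26) = 108.5315760
r2 = 5.2600000 − 108.5315760·(3.2900000)/(137.8862030) = 2.6704089;  |Δ| = 2.5895911
g(2.6704089) = -17.9570908
r3 = 2.6704089 − (-17.9570908)·(-2.5895911)/(-126.4886668) = 3.0380428;  |Δ| = 0.3676339
g(3.0380428) = -8.9597641
r4 = 3.0380428 − (-8.9597641)·(0.3676339)/(8.9973267) = 3.4041419;  |Δ| = 0.3660991
g(3.4041419) = 2.4478155
r5 = 3.4041419 − 2.4478155·(0.3660991)/(11.4075796) = 3.3255851;  |Δ| = 0.0785568
g(3.3255851) = -0.2206383
r6 = 3.3255851 − (-0.2206383)·(-0.0785568)/(-2.6684539) = 3.3320805;  |Δ| = 0.0064954
g(3.3320805) = -0.0047096
r7 = 3.3320805 − (-0.0047096)·(0.0064954)/(0.2159287) = 3.3322221;  |Δ| = 0.0001417
|r7 − r6| = 0.0001417 < 0.001

n = 7, r_n = 3.33222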